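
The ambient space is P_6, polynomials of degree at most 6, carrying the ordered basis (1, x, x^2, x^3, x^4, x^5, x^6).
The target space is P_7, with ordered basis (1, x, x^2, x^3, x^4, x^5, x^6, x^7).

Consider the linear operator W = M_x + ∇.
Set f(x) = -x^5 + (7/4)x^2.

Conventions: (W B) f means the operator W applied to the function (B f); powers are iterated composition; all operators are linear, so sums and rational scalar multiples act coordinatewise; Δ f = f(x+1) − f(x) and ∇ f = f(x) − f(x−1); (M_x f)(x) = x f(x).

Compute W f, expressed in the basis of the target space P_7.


M_x f = -x^6 + (7/4)x^3
∇ f = -5x^4 + 10x^3 - 10x^2 + (17/2)x - 11/4
(M_x + ∇) f = -x^6 - 5x^4 + (47/4)x^3 - 10x^2 + (17/2)x - 11/4

the image equals g(x) = -x^6 - 5x^4 + (47/4)x^3 - 10x^2 + (17/2)x - 11/4


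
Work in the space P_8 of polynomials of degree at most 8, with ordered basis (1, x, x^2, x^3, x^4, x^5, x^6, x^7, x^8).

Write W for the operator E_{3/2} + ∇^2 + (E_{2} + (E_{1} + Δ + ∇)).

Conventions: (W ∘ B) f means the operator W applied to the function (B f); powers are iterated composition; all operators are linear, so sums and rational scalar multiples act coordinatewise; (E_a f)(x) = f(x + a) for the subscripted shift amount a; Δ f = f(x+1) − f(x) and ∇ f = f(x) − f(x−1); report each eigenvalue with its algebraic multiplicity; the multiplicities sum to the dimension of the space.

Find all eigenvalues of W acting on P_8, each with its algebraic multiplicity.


λ = 3 (multiplicity 9)

image of 1: 3
image of x: 3x + 13/2
image of x^2: 3x^2 + 13x + 37/4
image of x^3: 3x^3 + (39/2)x^2 + (111/4)x + 67/8
image of x^4: 3x^4 + 26x^3 + (111/2)x^2 + (67/2)x + 577/16
image of x^5: 3x^5 + (65/2)x^4 + (185/2)x^3 + (335/4)x^2 + (2885/16)x + 403/32
image of x^6: 3x^6 + 39x^5 + (555/4)x^4 + (335/2)x^3 + (8655/16)x^2 + (1209/16)x + 8857/64
image of x^7: 3x^7 + (91/2)x^6 + (777/4)x^5 + (2345/8)x^4 + (20195/16)x^3 + (8463/32)x^2 + (61999/64)x + 2827/128
image of x^8: 3x^8 + 52x^7 + 259x^6 + 469x^5 + (20195/8)x^4 + (2821/4)x^3 + (61999/16)x^2 + (2827/16)x + 137377/256
the matrix is upper triangular; its diagonal is (3, 3, 3, 3, 3, 3, 3, 3, 3)
for a triangular matrix the eigenvalues are the diagonal entries, with algebraic multiplicity their repetition count


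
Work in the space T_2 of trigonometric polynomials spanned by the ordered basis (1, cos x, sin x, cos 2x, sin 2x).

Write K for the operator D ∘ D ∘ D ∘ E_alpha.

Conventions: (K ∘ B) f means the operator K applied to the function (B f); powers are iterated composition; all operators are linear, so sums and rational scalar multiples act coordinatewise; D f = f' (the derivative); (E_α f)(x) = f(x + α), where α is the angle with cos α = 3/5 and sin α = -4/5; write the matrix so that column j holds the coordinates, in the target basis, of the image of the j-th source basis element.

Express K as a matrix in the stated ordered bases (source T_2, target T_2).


the matrix is [[0, 0, 0, 0, 0]; [0, -4/5, -3/5, 0, 0]; [0, 3/5, -4/5, 0, 0]; [0, 0, 0, -192/25, 56/25]; [0, 0, 0, -56/25, -192/25]] (rows listed top to bottom)

image of 1: 0
image of cos x: -(4/5)cos x + (3/5)sin x
image of sin x: -(3/5)cos x - (4/5)sin x
image of cos 2x: -(192/25)cos 2x - (56/25)sin 2x
image of sin 2x: (56/25)cos 2x - (192/25)sin 2x
each image's coordinates form column j of the matrix


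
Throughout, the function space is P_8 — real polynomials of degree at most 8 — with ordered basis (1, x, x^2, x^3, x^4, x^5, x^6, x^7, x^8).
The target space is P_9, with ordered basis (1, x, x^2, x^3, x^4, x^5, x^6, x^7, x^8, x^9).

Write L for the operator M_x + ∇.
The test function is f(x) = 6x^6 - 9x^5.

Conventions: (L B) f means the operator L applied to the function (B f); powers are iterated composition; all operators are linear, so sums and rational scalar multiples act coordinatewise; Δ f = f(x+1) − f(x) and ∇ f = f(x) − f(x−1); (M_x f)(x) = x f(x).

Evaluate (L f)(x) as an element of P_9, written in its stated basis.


M_x f = 6x^7 - 9x^6
∇ f = 36x^5 - 135x^4 + 210x^3 - 180x^2 + 81x - 15
(M_x + ∇) f = 6x^7 - 9x^6 + 36x^5 - 135x^4 + 210x^3 - 180x^2 + 81x - 15

g(x) = 6x^7 - 9x^6 + 36x^5 - 135x^4 + 210x^3 - 180x^2 + 81x - 15


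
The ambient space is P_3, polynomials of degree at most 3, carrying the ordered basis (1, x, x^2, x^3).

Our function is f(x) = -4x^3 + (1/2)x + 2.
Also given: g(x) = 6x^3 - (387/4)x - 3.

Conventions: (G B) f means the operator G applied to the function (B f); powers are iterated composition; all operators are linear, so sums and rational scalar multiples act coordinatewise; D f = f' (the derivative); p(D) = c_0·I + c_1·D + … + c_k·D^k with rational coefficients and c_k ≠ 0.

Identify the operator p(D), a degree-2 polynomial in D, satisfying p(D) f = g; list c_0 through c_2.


D^0 f = -4x^3 + (1/2)x + 2
D^1 f = -12x^2 + 1/2
D^2 f = -24x
matching coefficients of g against c_0 f + c_1 Df + … from the top degree down determines the c_i
solution: c_0 = -3/2, c_1 = 0, c_2 = 4

p(D) = -(3/2)·I + 4·D^2, i.e. c_0 = -3/2, c_1 = 0, c_2 = 4


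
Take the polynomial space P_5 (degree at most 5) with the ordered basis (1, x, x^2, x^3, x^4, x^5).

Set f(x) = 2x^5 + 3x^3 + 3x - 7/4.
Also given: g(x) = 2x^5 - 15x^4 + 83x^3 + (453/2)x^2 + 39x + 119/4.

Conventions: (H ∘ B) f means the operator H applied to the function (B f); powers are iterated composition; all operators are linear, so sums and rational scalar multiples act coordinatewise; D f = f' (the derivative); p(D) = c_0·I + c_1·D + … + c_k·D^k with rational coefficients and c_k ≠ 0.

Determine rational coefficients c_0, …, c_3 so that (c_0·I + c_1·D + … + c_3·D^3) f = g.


p(D) = I − (3/2)·D + 2·D^2 + 2·D^3, i.e. c_0 = 1, c_1 = -3/2, c_2 = 2, c_3 = 2

D^0 f = 2x^5 + 3x^3 + 3x - 7/4
D^1 f = 10x^4 + 9x^2 + 3
D^2 f = 40x^3 + 18x
D^3 f = 120x^2 + 18
matching coefficients of g against c_0 f + c_1 Df + … from the top degree down determines the c_i
solution: c_0 = 1, c_1 = -3/2, c_2 = 2, c_3 = 2


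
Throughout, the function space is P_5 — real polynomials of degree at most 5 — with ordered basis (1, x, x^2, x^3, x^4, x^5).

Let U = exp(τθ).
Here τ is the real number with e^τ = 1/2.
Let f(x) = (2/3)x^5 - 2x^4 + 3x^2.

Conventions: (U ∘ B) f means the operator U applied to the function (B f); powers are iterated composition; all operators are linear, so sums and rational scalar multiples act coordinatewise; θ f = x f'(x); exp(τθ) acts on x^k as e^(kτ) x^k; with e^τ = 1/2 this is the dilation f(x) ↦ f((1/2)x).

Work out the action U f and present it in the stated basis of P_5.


exp(τθ) x^k = e^(kτ) x^k; with e^τ = 1/2 this sends x^k to (1/2)^k x^k
x^2 ↦ 1/4 x^2
x^4 ↦ 1/16 x^4
x^5 ↦ 1/32 x^5
applying this coordinatewise to f: exp(τθ) f = (1/48)x^5 - (1/8)x^4 + (3/4)x^2

the result is g(x) = (1/48)x^5 - (1/8)x^4 + (3/4)x^2


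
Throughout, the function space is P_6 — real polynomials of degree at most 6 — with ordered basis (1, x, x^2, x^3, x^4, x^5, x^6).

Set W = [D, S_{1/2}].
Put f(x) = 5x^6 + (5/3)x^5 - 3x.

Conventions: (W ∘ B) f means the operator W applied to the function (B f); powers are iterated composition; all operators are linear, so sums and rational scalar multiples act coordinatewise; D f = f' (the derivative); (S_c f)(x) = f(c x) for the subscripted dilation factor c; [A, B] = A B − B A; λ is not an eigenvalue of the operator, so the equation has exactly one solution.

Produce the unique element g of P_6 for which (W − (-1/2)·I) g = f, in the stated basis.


g(x) = 10x^6 + (125/24)x^5 + (625/384)x^4 + (625/768)x^3 + (625/1024)x^2 - (5519/1024)x - 5519/1024

write g with unknown coordinates in the stated basis and equate coefficients in (W − (-1/2)·I) g = f
solving from the highest basis element down gives g = 10x^6 + (125/24)x^5 + (625/384)x^4 + (625/768)x^3 + (625/1024)x^2 - (5519/1024)x - 5519/1024
check: W g = -(15/16)x^5 - (625/768)x^4 - (625/1536)x^3 - (625/2048)x^2 - (625/2048)x + 5519/2048
so W g − (-1/2)·g = 5x^6 + (5/3)x^5 - 3x = f ✓


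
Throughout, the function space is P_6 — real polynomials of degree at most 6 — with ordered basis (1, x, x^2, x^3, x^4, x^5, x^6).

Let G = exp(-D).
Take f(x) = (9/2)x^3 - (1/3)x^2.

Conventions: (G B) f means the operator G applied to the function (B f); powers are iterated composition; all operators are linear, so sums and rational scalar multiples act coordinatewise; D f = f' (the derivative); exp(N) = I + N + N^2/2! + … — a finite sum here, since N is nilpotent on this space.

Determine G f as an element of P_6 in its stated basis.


order-1 term: -(27/2)x^2 + (2/3)x
order-2 term: (27/2)x - 1/3
order-3 term: -9/2
the series for exp(-D) f terminates at order 3
exp(-D) f = (9/2)x^3 - (83/6)x^2 + (85/6)x - 29/6

the image equals g(x) = (9/2)x^3 - (83/6)x^2 + (85/6)x - 29/6


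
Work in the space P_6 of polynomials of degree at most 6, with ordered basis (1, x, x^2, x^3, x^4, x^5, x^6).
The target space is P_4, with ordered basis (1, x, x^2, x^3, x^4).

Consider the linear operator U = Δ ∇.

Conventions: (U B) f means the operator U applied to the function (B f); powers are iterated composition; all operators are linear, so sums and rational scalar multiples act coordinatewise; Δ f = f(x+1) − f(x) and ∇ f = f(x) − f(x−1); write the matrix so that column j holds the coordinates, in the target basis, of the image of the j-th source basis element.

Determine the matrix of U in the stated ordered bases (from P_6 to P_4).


the matrix is [[0, 0, 2, 0, 2, 0, 2]; [0, 0, 0, 6, 0, 10, 0]; [0, 0, 0, 0, 12, 0, 30]; [0, 0, 0, 0, 0, 20, 0]; [0, 0, 0, 0, 0, 0, 30]] (rows listed top to bottom)

image of 1: 0
image of x: 0
image of x^2: 2
image of x^3: 6x
image of x^4: 12x^2 + 2
image of x^5: 20x^3 + 10x
image of x^6: 30x^4 + 30x^2 + 2
each image's coordinates form column j of the matrix


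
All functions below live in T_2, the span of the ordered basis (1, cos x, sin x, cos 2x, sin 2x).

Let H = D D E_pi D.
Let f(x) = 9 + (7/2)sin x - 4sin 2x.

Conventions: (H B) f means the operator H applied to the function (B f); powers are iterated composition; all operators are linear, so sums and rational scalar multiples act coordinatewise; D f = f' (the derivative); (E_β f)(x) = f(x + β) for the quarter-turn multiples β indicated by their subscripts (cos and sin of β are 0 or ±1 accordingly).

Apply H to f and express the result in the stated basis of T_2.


the image equals g(x) = (7/2)cos x + 32cos 2x

D f = (7/2)cos x - 8cos 2x
E_pi D f = -(7/2)cos x - 8cos 2x
D (E_pi D) f = (7/2)sin x + 16sin 2x
D D (E_pi D) f = (7/2)cos x + 32cos 2x


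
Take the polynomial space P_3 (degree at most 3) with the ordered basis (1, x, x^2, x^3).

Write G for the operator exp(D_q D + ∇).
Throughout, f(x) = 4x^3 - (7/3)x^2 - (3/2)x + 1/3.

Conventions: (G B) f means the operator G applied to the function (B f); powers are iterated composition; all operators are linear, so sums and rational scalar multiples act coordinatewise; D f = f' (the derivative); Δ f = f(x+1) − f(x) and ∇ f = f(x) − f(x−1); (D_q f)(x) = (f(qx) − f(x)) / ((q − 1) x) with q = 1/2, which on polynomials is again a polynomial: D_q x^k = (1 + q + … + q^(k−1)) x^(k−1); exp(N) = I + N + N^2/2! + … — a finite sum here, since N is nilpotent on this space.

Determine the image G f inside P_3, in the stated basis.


order-1 term: 12x^2 + (4/3)x + 1/6
order-2 term: 12x + 20/3
order-3 term: 4
the series for exp(D_q D + ∇) f terminates at order 3
exp(D_q D + ∇) f = 4x^3 + (29/3)x^2 + (71/6)x + 67/6

g(x) = 4x^3 + (29/3)x^2 + (71/6)x + 67/6


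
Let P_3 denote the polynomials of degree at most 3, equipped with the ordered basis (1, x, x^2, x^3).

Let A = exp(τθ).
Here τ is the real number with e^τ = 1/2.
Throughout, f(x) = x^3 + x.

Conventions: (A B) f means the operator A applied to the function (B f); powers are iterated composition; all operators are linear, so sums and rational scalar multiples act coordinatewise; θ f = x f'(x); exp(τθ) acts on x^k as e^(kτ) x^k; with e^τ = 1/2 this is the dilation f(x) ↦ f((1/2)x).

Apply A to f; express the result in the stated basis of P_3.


g(x) = (1/8)x^3 + (1/2)x

exp(τθ) x^k = e^(kτ) x^k; with e^τ = 1/2 this sends x^k to (1/2)^k x^k
x ↦ 1/2 x
x^3 ↦ 1/8 x^3
applying this coordinatewise to f: exp(τθ) f = (1/8)x^3 + (1/2)x


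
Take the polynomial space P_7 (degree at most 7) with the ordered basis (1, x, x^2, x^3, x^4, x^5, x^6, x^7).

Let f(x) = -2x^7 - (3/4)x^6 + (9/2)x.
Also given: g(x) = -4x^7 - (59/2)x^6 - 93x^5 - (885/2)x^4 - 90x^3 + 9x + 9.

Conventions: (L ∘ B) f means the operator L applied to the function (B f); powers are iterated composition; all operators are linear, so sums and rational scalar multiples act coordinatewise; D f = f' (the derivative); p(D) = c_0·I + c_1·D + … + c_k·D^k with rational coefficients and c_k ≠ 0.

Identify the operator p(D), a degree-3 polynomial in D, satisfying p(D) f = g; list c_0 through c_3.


D^0 f = -2x^7 - (3/4)x^6 + (9/2)x
D^1 f = -14x^6 - (9/2)x^5 + 9/2
D^2 f = -84x^5 - (45/2)x^4
D^3 f = -420x^4 - 90x^3
matching coefficients of g against c_0 f + c_1 Df + … from the top degree down determines the c_i
solution: c_0 = 2, c_1 = 2, c_2 = 1, c_3 = 1

c_0 = 2, c_1 = 2, c_2 = 1, c_3 = 1


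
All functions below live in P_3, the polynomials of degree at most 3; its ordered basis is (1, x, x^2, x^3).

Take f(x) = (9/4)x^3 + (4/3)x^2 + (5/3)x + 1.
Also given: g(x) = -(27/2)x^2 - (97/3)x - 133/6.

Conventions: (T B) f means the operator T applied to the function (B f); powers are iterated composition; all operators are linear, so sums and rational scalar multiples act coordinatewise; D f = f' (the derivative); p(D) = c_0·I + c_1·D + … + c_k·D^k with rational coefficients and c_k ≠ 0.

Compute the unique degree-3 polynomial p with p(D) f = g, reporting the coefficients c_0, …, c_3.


c_0 = 0, c_1 = -2, c_2 = -2, c_3 = -1

D^0 f = (9/4)x^3 + (4/3)x^2 + (5/3)x + 1
D^1 f = (27/4)x^2 + (8/3)x + 5/3
D^2 f = (27/2)x + 8/3
D^3 f = 27/2
matching coefficients of g against c_0 f + c_1 Df + … from the top degree down determines the c_i
solution: c_0 = 0, c_1 = -2, c_2 = -2, c_3 = -1


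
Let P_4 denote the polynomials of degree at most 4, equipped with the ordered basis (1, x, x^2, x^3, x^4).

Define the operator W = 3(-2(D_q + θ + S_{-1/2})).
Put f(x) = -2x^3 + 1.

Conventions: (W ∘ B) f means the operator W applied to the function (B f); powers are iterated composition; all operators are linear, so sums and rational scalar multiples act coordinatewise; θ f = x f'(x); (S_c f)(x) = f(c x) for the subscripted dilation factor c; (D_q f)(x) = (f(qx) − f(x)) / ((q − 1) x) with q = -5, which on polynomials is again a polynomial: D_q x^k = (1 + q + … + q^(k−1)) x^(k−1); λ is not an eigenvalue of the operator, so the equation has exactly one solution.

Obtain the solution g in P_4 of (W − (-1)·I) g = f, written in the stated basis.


g(x) = (8/65)x^3 - (2016/1625)x^2 - (24192/1625)x + 143527/8125

write g with unknown coordinates in the stated basis and equate coefficients in (W − (-1)·I) g = f
solving from the highest basis element down gives g = (8/65)x^3 - (2016/1625)x^2 - (24192/1625)x + 143527/8125
check: W g = -(138/65)x^3 + (2016/1625)x^2 + (24192/1625)x - 135402/8125
so W g − (-1)·g = -2x^3 + 1 = f ✓


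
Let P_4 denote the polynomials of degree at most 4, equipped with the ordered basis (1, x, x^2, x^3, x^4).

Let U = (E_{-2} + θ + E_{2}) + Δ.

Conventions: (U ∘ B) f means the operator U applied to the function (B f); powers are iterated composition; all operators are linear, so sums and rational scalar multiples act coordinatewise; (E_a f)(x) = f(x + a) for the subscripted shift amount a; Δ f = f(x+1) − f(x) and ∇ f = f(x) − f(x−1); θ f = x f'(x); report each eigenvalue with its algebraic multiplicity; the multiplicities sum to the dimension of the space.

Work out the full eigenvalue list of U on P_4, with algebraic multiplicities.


λ = 2 (multiplicity 1), λ = 3 (multiplicity 1), λ = 4 (multiplicity 1), λ = 5 (multiplicity 1), λ = 6 (multiplicity 1)

image of 1: 2
image of x: 3x + 1
image of x^2: 4x^2 + 2x + 9
image of x^3: 5x^3 + 3x^2 + 27x + 1
image of x^4: 6x^4 + 4x^3 + 54x^2 + 4x + 33
the matrix is upper triangular; its diagonal is (2, 3, 4, 5, 6)
for a triangular matrix the eigenvalues are the diagonal entries, with algebraic multiplicity their repetition count


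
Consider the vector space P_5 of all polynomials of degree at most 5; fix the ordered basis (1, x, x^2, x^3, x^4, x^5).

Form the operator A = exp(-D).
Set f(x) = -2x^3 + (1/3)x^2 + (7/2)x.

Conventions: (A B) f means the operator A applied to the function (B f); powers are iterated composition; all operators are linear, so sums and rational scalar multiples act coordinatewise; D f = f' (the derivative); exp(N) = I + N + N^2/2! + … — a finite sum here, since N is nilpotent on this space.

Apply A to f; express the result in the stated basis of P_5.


the result is g(x) = -2x^3 + (19/3)x^2 - (19/6)x - 7/6

order-1 term: 6x^2 - (2/3)x - 7/2
order-2 term: -6x + 1/3
order-3 term: 2
the series for exp(-D) f terminates at order 3
exp(-D) f = -2x^3 + (19/3)x^2 - (19/6)x - 7/6


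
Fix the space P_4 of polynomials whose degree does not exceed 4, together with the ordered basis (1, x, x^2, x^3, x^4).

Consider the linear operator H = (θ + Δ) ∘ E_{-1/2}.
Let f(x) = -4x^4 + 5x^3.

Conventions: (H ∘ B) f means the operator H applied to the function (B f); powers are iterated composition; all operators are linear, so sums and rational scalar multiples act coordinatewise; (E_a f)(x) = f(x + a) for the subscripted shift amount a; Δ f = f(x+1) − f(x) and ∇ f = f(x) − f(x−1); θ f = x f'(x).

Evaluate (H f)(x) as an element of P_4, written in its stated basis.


the image equals g(x) = -16x^4 + 23x^3 - 12x^2 + (7/4)x + 5/4

E_{-1/2} f = -4x^4 + 13x^3 - (27/2)x^2 + (23/4)x - 7/8
θ E_{-1/2} f = -16x^4 + 39x^3 - 27x^2 + (23/4)x
Δ E_{-1/2} f = -16x^3 + 15x^2 - 4x + 5/4
(θ + Δ) E_{-1/2} f = -16x^4 + 23x^3 - 12x^2 + (7/4)x + 5/4


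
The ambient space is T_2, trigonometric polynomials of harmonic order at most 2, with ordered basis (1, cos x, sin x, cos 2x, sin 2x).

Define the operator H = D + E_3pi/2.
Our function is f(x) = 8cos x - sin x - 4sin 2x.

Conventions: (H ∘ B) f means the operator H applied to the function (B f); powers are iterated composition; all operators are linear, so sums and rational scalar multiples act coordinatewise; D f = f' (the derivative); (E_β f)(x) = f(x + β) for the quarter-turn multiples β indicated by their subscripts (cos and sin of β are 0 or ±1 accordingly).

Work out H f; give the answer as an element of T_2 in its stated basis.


D f = -cos x - 8sin x - 8cos 2x
E_3pi/2 f = cos x + 8sin x + 4sin 2x
(D + E_3pi/2) f = -8cos 2x + 4sin 2x

g(x) = -8cos 2x + 4sin 2x


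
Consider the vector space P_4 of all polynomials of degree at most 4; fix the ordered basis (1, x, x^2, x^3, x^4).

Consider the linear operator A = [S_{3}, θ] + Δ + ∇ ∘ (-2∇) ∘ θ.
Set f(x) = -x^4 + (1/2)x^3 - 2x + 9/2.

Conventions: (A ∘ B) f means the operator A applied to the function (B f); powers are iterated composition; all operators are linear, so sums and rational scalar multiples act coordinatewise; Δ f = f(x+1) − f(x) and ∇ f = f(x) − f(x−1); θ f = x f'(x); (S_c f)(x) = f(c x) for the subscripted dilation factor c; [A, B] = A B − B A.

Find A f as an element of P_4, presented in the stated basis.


θ f = -4x^4 + (3/2)x^3 - 2x
S_{3} θ f = -324x^4 + (81/2)x^3 - 6x
S_{3} f = -81x^4 + (27/2)x^3 - 6x + 9/2
θ S_{3} f = -324x^4 + (81/2)x^3 - 6x
[S_{3}, θ] f = 0
Δ f = -4x^3 - (9/2)x^2 - (5/2)x - 5/2
θ f = -4x^4 + (3/2)x^3 - 2x
∇ θ f = -16x^3 + (57/2)x^2 - (41/2)x + 7/2
(-2∇) θ f = 32x^3 - 57x^2 + 41x - 7
∇ (-2∇) θ f = 96x^2 - 210x + 130
([S_{3}, θ] + Δ + ∇ ∘ (-2∇) ∘ θ) f = -4x^3 + (183/2)x^2 - (425/2)x + 255/2

the result is g(x) = -4x^3 + (183/2)x^2 - (425/2)x + 255/2


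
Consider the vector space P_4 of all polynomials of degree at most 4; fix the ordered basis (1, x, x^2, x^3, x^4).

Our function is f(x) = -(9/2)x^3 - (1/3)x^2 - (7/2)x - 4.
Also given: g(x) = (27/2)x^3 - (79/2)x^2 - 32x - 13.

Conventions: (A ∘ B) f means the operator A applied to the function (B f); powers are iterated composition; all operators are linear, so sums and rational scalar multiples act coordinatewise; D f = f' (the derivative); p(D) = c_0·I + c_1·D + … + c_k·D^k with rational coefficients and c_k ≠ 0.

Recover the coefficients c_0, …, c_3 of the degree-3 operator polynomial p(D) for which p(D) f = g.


c_0 = -3, c_1 = 3, c_2 = 3/2, c_3 = 1/2

D^0 f = -(9/2)x^3 - (1/3)x^2 - (7/2)x - 4
D^1 f = -(27/2)x^2 - (2/3)x - 7/2
D^2 f = -27x - 2/3
D^3 f = -27
matching coefficients of g against c_0 f + c_1 Df + … from the top degree down determines the c_i
solution: c_0 = -3, c_1 = 3, c_2 = 3/2, c_3 = 1/2


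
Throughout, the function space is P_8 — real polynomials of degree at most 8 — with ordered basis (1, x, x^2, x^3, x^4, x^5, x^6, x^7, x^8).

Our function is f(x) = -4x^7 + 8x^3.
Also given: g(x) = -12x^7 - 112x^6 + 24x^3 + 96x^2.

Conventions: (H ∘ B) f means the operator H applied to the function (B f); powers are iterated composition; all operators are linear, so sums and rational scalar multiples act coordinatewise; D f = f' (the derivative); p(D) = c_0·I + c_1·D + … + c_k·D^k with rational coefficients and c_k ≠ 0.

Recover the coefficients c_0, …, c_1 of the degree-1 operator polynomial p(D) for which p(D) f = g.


D^0 f = -4x^7 + 8x^3
D^1 f = -28x^6 + 24x^2
matching coefficients of g against c_0 f + c_1 Df + … from the top degree down determines the c_i
solution: c_0 = 3, c_1 = 4

c_0 = 3, c_1 = 4


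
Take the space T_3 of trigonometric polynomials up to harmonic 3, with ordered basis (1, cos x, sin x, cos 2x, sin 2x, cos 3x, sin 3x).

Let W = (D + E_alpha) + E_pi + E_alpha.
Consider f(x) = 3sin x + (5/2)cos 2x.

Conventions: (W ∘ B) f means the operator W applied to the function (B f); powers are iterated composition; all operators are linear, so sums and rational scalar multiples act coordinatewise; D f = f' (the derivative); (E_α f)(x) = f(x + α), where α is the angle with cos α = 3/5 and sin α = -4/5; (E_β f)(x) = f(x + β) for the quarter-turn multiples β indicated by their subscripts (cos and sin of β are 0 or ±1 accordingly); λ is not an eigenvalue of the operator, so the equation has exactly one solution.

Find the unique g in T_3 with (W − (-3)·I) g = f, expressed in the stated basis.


write g with unknown coordinates in the stated basis and equate coefficients in (W − (-3)·I) g = f
solving from the highest basis element down gives g = (9/53)cos x + (48/53)sin x + (215/296)cos 2x + (5/296)sin 2x
check: W g = -(27/53)cos x + (15/53)sin x + (95/296)cos 2x - (15/296)sin 2x
so W g − (-3)·g = 3sin x + (5/2)cos 2x = f ✓

the image equals g(x) = (9/53)cos x + (48/53)sin x + (215/296)cos 2x + (5/296)sin 2x


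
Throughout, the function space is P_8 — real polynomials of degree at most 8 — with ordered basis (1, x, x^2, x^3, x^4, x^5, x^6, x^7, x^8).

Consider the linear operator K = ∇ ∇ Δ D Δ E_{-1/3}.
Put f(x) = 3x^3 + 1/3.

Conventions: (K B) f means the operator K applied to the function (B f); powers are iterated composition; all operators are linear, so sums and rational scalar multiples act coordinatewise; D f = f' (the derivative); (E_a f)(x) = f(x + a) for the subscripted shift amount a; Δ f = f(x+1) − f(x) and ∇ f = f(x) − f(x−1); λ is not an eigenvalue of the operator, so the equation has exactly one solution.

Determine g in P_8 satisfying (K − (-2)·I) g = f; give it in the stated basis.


g(x) = (3/2)x^3 + 1/6

write g with unknown coordinates in the stated basis and equate coefficients in (K − (-2)·I) g = f
solving from the highest basis element down gives g = (3/2)x^3 + 1/6
check: K g = 0
so K g − (-2)·g = 3x^3 + 1/3 = f ✓


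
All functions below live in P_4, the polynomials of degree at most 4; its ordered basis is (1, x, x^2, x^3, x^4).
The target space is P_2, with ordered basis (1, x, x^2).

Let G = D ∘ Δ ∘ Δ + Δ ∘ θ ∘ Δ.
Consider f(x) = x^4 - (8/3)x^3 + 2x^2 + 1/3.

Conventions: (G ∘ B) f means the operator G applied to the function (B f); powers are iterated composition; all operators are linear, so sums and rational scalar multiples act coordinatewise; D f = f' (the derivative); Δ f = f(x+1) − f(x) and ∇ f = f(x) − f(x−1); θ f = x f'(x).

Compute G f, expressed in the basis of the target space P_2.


the result is g(x) = 36x^2 + 52x + 16

Δ f = 4x^3 - 2x^2 + 1/3
Δ Δ f = 12x^2 + 8x + 2
D Δ Δ f = 24x + 8
Δ f = 4x^3 - 2x^2 + 1/3
θ Δ f = 12x^3 - 4x^2
Δ (θ ∘ Δ) f = 36x^2 + 28x + 8
(D ∘ Δ ∘ Δ + Δ ∘ θ ∘ Δ) f = 36x^2 + 52x + 16


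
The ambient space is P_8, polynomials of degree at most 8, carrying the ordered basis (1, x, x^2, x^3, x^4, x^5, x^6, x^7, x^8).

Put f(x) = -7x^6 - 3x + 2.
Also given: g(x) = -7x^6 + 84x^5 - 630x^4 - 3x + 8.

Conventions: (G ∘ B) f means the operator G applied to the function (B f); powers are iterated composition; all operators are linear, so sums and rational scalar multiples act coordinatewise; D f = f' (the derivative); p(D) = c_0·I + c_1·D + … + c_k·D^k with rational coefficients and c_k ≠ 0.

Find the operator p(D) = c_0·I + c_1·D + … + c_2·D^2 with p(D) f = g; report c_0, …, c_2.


p(D) = I − 2·D + 3·D^2, i.e. c_0 = 1, c_1 = -2, c_2 = 3

D^0 f = -7x^6 - 3x + 2
D^1 f = -42x^5 - 3
D^2 f = -210x^4
matching coefficients of g against c_0 f + c_1 Df + … from the top degree down determines the c_i
solution: c_0 = 1, c_1 = -2, c_2 = 3


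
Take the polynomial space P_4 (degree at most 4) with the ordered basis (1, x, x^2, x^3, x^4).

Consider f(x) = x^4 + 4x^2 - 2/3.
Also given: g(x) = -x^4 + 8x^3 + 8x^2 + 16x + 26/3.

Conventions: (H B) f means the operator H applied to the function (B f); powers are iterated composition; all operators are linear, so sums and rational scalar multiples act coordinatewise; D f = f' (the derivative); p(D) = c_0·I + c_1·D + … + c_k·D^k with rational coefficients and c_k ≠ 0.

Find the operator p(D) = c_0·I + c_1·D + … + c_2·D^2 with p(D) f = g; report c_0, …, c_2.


p(D) = -I + 2·D + D^2, i.e. c_0 = -1, c_1 = 2, c_2 = 1

D^0 f = x^4 + 4x^2 - 2/3
D^1 f = 4x^3 + 8x
D^2 f = 12x^2 + 8
matching coefficients of g against c_0 f + c_1 Df + … from the top degree down determines the c_i
solution: c_0 = -1, c_1 = 2, c_2 = 1


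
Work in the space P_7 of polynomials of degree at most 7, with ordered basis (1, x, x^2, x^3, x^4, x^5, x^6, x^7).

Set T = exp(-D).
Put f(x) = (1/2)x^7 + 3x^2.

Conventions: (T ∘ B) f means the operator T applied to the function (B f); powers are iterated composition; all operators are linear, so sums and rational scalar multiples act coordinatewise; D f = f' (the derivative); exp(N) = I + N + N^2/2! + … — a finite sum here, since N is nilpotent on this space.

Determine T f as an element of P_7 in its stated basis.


the result is g(x) = (1/2)x^7 - (7/2)x^6 + (21/2)x^5 - (35/2)x^4 + (35/2)x^3 - (15/2)x^2 - (5/2)x + 5/2

order-1 term: -(7/2)x^6 - 6x
order-2 term: (21/2)x^5 + 3
order-3 term: -(35/2)x^4
order-4 term: (35/2)x^3
order-5 term: -(21/2)x^2
order-6 term: (7/2)x
order-7 term: -1/2
the series for exp(-D) f terminates at order 7
exp(-D) f = (1/2)x^7 - (7/2)x^6 + (21/2)x^5 - (35/2)x^4 + (35/2)x^3 - (15/2)x^2 - (5/2)x + 5/2


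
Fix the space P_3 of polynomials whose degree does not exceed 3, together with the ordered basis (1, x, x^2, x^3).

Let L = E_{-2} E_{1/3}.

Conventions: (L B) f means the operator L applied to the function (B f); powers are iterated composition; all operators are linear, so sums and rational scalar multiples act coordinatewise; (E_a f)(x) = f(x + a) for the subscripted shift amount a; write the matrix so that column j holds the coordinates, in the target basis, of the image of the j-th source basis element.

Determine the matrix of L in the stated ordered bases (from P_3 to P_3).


the matrix is [[1, -5/3, 25/9, -125/27]; [0, 1, -10/3, 25/3]; [0, 0, 1, -5]; [0, 0, 0, 1]] (rows listed top to bottom)

image of 1: 1
image of x: x - 5/3
image of x^2: x^2 - (10/3)x + 25/9
image of x^3: x^3 - 5x^2 + (25/3)x - 125/27
each image's coordinates form column j of the matrix


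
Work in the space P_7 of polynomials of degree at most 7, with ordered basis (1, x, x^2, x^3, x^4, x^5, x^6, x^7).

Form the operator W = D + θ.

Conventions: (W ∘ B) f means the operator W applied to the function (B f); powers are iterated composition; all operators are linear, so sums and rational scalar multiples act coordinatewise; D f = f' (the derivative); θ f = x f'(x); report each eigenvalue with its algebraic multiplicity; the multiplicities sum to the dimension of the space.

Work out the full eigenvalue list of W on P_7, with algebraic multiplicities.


image of 1: 0
image of x: x + 1
image of x^2: 2x^2 + 2x
image of x^3: 3x^3 + 3x^2
image of x^4: 4x^4 + 4x^3
image of x^5: 5x^5 + 5x^4
image of x^6: 6x^6 + 6x^5
image of x^7: 7x^7 + 7x^6
the matrix is upper triangular; its diagonal is (0, 1, 2, 3, 4, 5, 6, 7)
for a triangular matrix the eigenvalues are the diagonal entries, with algebraic multiplicity their repetition count

λ = 0 (multiplicity 1), λ = 1 (multiplicity 1), λ = 2 (multiplicity 1), λ = 3 (multiplicity 1), λ = 4 (multiplicity 1), λ = 5 (multiplicity 1), λ = 6 (multiplicity 1), λ = 7 (multiplicity 1)


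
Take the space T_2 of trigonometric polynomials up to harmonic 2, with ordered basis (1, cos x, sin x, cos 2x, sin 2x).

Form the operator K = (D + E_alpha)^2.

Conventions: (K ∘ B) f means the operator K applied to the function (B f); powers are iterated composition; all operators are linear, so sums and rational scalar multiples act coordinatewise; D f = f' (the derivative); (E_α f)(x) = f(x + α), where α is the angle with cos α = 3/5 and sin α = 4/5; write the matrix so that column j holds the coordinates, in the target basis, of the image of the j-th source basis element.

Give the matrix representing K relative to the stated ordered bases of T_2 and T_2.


the matrix is [[1, 0, 0, 0, 0]; [0, -72/25, 54/25, 0, 0]; [0, -54/25, -72/25, 0, 0]; [0, 0, 0, -5427/625, -1036/625]; [0, 0, 0, 1036/625, -5427/625]] (rows listed top to bottom)

image of 1: 1
image of cos x: -(72/25)cos x - (54/25)sin x
image of sin x: (54/25)cos x - (72/25)sin x
image of cos 2x: -(5427/625)cos 2x + (1036/625)sin 2x
image of sin 2x: -(1036/625)cos 2x - (5427/625)sin 2x
each image's coordinates form column j of the matrix


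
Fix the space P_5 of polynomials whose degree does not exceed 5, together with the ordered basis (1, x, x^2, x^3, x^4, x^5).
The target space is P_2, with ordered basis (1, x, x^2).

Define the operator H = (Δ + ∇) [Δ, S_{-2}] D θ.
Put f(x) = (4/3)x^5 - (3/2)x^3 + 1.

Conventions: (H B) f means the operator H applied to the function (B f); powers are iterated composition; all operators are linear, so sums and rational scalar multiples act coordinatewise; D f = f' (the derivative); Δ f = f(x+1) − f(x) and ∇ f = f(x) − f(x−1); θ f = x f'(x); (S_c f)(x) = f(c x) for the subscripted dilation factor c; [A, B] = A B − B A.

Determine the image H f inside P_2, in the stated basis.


θ f = (20/3)x^5 - (9/2)x^3
D θ f = (100/3)x^4 - (27/2)x^2
S_{-2} (D θ) f = (1600/3)x^4 - 54x^2
Δ S_{-2} (D θ) f = (6400/3)x^3 + 3200x^2 + (6076/3)x + 1438/3
Δ (D θ) f = (400/3)x^3 + 200x^2 + (319/3)x + 119/6
S_{-2} Δ (D θ) f = -(3200/3)x^3 + 800x^2 - (638/3)x + 119/6
[Δ, S_{-2}] (D θ) f = 3200x^3 + 2400x^2 + 2238x + 919/2
Δ [Δ, S_{-2}] (D θ) f = 9600x^2 + 14400x + 7838
∇ [Δ, S_{-2}] (D θ) f = 9600x^2 - 4800x + 3038
(Δ + ∇) [Δ, S_{-2}] (D θ) f = 19200x^2 + 9600x + 10876

the result is g(x) = 19200x^2 + 9600x + 10876


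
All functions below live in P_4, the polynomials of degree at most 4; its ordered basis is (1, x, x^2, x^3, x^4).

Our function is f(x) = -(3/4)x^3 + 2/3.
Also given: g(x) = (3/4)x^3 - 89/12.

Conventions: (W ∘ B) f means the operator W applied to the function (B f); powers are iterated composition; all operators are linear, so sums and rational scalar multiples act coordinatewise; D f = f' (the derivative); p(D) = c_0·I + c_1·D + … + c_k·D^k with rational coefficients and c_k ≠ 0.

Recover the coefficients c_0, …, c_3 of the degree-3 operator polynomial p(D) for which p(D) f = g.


D^0 f = -(3/4)x^3 + 2/3
D^1 f = -(9/4)x^2
D^2 f = -(9/2)x
D^3 f = -9/2
matching coefficients of g against c_0 f + c_1 Df + … from the top degree down determines the c_i
solution: c_0 = -1, c_1 = 0, c_2 = 0, c_3 = 3/2

p(D) = -I + (3/2)·D^3, i.e. c_0 = -1, c_1 = 0, c_2 = 0, c_3 = 3/2


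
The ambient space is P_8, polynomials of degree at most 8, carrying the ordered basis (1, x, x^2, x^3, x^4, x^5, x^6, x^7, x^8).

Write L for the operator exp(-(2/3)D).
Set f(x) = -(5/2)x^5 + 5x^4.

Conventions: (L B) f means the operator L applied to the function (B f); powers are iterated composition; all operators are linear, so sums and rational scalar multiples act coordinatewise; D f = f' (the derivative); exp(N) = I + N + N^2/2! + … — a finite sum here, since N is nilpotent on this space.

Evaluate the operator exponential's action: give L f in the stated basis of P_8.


order-1 term: (25/3)x^4 - (40/3)x^3
order-2 term: -(100/9)x^3 + (40/3)x^2
order-3 term: (200/27)x^2 - (160/27)x
order-4 term: -(200/81)x + 80/81
order-5 term: 80/243
the series for exp(-(2/3)D) f terminates at order 5
exp(-(2/3)D) f = -(5/2)x^5 + (40/3)x^4 - (220/9)x^3 + (560/27)x^2 - (680/81)x + 320/243

the image equals g(x) = -(5/2)x^5 + (40/3)x^4 - (220/9)x^3 + (560/27)x^2 - (680/81)x + 320/243


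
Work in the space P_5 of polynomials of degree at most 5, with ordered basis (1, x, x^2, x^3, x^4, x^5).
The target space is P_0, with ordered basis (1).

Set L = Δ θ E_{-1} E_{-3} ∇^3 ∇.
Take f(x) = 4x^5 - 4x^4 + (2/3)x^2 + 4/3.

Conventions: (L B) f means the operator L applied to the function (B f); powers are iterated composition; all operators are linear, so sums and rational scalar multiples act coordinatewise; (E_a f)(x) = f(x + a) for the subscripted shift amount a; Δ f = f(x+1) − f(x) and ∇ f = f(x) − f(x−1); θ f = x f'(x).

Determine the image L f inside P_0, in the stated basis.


the result is g(x) = 480

∇ f = 20x^4 - 56x^3 + 64x^2 - (104/3)x + 22/3
∇ ∇ f = 80x^3 - 288x^2 + 376x - 524/3
∇ ∇ ∇ f = 240x^2 - 816x + 744
∇ ∇ ∇ ∇ f = 480x - 1056
E_{-3} ∇^3 ∇ f = 480x - 2496
E_{-1} E_{-3} ∇^3 ∇ f = 480x - 2976
θ E_{-1} E_{-3} ∇^3 ∇ f = 480x
Δ θ E_{-1} E_{-3} ∇^3 ∇ f = 480


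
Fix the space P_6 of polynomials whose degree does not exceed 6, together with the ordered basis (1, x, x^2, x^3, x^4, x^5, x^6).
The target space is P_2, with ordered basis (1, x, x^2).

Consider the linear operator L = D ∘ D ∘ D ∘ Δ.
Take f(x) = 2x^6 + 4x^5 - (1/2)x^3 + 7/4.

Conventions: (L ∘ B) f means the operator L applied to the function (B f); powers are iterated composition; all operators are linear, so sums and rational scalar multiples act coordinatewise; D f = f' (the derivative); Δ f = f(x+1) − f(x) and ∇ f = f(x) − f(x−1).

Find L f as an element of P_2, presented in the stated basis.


Δ f = 12x^5 + 50x^4 + 80x^3 + (137/2)x^2 + (61/2)x + 11/2
D Δ f = 60x^4 + 200x^3 + 240x^2 + 137x + 61/2
D D Δ f = 240x^3 + 600x^2 + 480x + 137
D (D ∘ D) Δ f = 720x^2 + 1200x + 480

the result is g(x) = 720x^2 + 1200x + 480


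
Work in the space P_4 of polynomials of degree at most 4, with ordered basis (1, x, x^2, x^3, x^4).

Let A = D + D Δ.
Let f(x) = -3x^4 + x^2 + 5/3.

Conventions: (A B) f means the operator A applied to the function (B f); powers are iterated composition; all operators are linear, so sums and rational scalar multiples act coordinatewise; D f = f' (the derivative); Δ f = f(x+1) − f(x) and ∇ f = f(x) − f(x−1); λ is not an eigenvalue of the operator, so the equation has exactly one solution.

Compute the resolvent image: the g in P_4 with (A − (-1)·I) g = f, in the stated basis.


write g with unknown coordinates in the stated basis and equate coefficients in (A − (-1)·I) g = f
solving from the highest basis element down gives g = -3x^4 + 12x^3 + x^2 - 38x + 41/3
check: A g = -12x^3 + 38x - 12
so A g − (-1)·g = -3x^4 + x^2 + 5/3 = f ✓

the image equals g(x) = -3x^4 + 12x^3 + x^2 - 38x + 41/3


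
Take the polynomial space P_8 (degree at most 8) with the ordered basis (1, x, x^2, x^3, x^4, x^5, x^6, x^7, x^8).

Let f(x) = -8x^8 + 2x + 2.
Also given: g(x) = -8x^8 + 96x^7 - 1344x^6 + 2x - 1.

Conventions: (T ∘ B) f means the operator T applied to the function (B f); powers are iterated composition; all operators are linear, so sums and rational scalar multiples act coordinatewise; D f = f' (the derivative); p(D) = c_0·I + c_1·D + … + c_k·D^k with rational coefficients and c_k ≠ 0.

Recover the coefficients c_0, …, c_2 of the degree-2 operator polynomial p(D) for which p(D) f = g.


D^0 f = -8x^8 + 2x + 2
D^1 f = -64x^7 + 2
D^2 f = -448x^6
matching coefficients of g against c_0 f + c_1 Df + … from the top degree down determines the c_i
solution: c_0 = 1, c_1 = -3/2, c_2 = 3

p(D) = I − (3/2)·D + 3·D^2, i.e. c_0 = 1, c_1 = -3/2, c_2 = 3


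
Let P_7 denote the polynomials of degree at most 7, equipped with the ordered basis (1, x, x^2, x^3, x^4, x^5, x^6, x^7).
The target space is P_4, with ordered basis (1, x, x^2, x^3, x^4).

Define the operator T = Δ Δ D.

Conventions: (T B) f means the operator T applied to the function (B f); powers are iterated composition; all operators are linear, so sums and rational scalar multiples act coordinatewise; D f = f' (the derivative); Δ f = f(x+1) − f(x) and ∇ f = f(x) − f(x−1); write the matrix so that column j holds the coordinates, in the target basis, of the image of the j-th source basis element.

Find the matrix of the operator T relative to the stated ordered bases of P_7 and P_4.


image of 1: 0
image of x: 0
image of x^2: 0
image of x^3: 6
image of x^4: 24x + 24
image of x^5: 60x^2 + 120x + 70
image of x^6: 120x^3 + 360x^2 + 420x + 180
image of x^7: 210x^4 + 840x^3 + 1470x^2 + 1260x + 434
each image's coordinates form column j of the matrix

the matrix is [[0, 0, 0, 6, 24, 70, 180, 434]; [0, 0, 0, 0, 24, 120, 420, 1260]; [0, 0, 0, 0, 0, 60, 360, 1470]; [0, 0, 0, 0, 0, 0, 120, 840]; [0, 0, 0, 0, 0, 0, 0, 210]] (rows listed top to bottom)


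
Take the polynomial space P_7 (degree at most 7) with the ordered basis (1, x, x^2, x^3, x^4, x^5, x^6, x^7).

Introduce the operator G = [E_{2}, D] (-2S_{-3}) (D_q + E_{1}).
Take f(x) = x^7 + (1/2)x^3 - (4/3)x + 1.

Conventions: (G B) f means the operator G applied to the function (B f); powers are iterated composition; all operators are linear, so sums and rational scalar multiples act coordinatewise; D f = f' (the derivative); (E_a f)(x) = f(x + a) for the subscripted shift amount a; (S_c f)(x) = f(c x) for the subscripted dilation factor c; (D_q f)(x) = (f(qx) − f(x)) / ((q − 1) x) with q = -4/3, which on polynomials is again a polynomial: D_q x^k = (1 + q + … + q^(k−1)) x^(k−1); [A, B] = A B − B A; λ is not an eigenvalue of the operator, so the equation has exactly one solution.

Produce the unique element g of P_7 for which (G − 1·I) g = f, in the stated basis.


write g with unknown coordinates in the stated basis and equate coefficients in (G − 1·I) g = f
solving from the highest basis element down gives g = -x^7 - (1/2)x^3 + (4/3)x - 1
check: G g = 0
so G g − 1·g = x^7 + (1/2)x^3 - (4/3)x + 1 = f ✓

g(x) = -x^7 - (1/2)x^3 + (4/3)x - 1


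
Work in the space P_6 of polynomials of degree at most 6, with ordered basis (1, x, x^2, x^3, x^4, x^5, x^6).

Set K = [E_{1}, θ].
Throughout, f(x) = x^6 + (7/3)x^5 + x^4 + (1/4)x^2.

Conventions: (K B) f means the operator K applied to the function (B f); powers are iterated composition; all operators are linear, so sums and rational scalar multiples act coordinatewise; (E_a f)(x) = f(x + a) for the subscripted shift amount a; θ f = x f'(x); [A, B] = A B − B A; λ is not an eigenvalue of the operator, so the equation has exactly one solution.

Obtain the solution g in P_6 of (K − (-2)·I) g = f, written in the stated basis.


the image equals g(x) = (1/2)x^6 - (1/3)x^5 - (37/6)x^4 + (2/3)x^3 + (209/8)x^2 + (113/24)x - 285/16

write g with unknown coordinates in the stated basis and equate coefficients in (K − (-2)·I) g = f
solving from the highest basis element down gives g = (1/2)x^6 - (1/3)x^5 - (37/6)x^4 + (2/3)x^3 + (209/8)x^2 + (113/24)x - 285/16
check: K g = 3x^5 + (40/3)x^4 - (4/3)x^3 - 52x^2 - (113/12)x + 285/8
so K g − (-2)·g = x^6 + (7/3)x^5 + x^4 + (1/4)x^2 = f ✓
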